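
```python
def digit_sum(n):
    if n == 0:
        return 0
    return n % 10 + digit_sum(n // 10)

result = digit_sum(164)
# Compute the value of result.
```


digit_sum(164)
= 4 + digit_sum(16)
= 4 + 6 + digit_sum(1)
= 4 + 6 + 1 + digit_sum(0)
= 4 + 6 + 1 + 0
= 11


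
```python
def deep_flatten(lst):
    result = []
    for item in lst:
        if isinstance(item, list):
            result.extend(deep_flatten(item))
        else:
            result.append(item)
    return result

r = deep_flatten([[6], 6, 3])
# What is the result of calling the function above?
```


deep_flatten([[6], 6, 3])
Processing each element:
  [6] is a list -> deep_flatten recursively -> [6]
  6 is not a list -> append 6
  3 is not a list -> append 3
= [6, 6, 3]


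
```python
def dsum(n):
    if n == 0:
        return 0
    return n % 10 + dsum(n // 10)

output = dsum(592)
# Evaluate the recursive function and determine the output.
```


dsum(592)
= 2 + dsum(59)
= 2 + 9 + dsum(5)
= 2 + 9 + 5 + dsum(0)
= 2 + 9 + 5 + 0
= 16


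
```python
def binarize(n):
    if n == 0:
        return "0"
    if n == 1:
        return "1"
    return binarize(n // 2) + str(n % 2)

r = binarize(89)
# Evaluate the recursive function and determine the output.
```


binarize(89)
= binarize(44) + "1"
= binarize(22) + "0" + "1"
= binarize(11) + "0" + "0" + "1"
= binarize(5) + "1" + "0" + "0" + "1"
= binarize(2) + "1" + "1" + "0" + "0" + "1"
= binarize(1) + "0" + "1" + "1" + "0" + "0" + "1"
= "1" + "0" + "1" + "1" + "0" + "0" + "1"
= "1011001"


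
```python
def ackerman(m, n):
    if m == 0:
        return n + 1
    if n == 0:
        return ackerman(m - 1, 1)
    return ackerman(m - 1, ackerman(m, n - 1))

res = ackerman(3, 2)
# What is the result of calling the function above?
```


ackerman(3, 2)
= ackerman(2, ackerman(3, 1))
First compute ackerman(3, 1) = 13
= ackerman(2, 13)
= 29


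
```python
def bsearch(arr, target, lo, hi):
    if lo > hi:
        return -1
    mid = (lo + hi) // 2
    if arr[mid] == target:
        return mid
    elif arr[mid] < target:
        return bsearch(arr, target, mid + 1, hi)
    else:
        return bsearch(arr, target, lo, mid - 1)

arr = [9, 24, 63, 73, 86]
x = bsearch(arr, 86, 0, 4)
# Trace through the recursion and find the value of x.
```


bsearch(arr, 86, 0, 4)
lo=0, hi=4, mid=2, arr[mid]=63
63 < 86, search right half
lo=3, hi=4, mid=3, arr[mid]=73
73 < 86, search right half
lo=4, hi=4, mid=4, arr[mid]=86
arr[4] == 86, found at index 4
= 4


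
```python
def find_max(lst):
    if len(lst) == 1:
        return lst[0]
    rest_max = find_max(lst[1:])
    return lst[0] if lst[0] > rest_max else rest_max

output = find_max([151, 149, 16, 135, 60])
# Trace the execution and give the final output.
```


find_max([151, 149, 16, 135, 60])
= compare 151 with find_max([149, 16, 135, 60])
= compare 149 with find_max([16, 135, 60])
= compare 16 with find_max([135, 60])
= compare 135 with find_max([60])
Base: find_max([60]) = 60
compare 135 with 60: max = 135
compare 16 with 135: max = 135
compare 149 with 135: max = 149
compare 151 with 149: max = 151
= 151


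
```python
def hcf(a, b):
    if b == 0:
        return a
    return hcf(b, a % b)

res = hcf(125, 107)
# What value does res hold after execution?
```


hcf(125, 107)
= hcf(107, 125 % 107) = hcf(107, 18)
= hcf(18, 107 % 18) = hcf(18, 17)
= hcf(17, 18 % 17) = hcf(17, 1)
= hcf(1, 17 % 1) = hcf(1, 0)
b == 0, return a = 1


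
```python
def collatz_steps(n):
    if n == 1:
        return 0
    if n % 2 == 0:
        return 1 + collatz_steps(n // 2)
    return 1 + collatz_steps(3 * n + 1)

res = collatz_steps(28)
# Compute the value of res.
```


collatz_steps(28)
28 is even -> collatz_steps(14)
14 is even -> collatz_steps(7)
7 is odd -> 3*7+1 = 22 -> collatz_steps(22)
22 is even -> collatz_steps(11)
11 is odd -> 3*11+1 = 34 -> collatz_steps(34)
34 is even -> collatz_steps(17)
17 is odd -> 3*17+1 = 52 -> collatz_steps(52)
52 is even -> collatz_steps(26)
26 is even -> collatz_steps(13)
13 is odd -> 3*13+1 = 40 -> collatz_steps(40)
40 is even -> collatz_steps(20)
20 is even -> collatz_steps(10)
10 is even -> collatz_steps(5)
5 is odd -> 3*5+1 = 16 -> collatz_steps(16)
16 is even -> collatz_steps(8)
8 is even -> collatz_steps(4)
4 is even -> collatz_steps(2)
2 is even -> collatz_steps(1)
Reached 1 after 18 steps
= 18


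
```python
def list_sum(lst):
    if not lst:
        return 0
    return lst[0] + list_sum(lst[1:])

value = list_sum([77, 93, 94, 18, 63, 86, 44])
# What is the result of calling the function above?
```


list_sum([77, 93, 94, 18, 63, 86, 44])
= 77 + list_sum([93, 94, 18, 63, 86, 44])
= 77 + 93 + list_sum([94, 18, 63, 86, 44])
= 77 + 93 + 94 + list_sum([18, 63, 86, 44])
= 77 + 93 + 94 + 18 + list_sum([63, 86, 44])
= 77 + 93 + 94 + 18 + 63 + list_sum([86, 44])
= 77 + 93 + 94 + 18 + 63 + 86 + list_sum([44])
= 77 + 93 + 94 + 18 + 63 + 86 + 44 + list_sum([])
= 77 + 93 + 94 + 18 + 63 + 86 + 44 + 0
= 475


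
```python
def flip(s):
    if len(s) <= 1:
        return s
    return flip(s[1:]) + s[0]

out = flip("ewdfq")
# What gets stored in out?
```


flip("ewdfq")
= flip("wdfq") + "e"
= flip("dfq") + "w" + "e"
= flip("fq") + "d" + "w" + "e"
= flip("q") + "f" + "d" + "w" + "e"
= "q" + "f" + "d" + "w" + "e"
= "qfdwe"


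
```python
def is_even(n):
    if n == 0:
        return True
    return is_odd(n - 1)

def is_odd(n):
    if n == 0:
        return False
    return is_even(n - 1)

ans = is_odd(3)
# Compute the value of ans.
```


is_odd(3)
= is_even(2)
= is_odd(1)
= is_even(0)
n == 0: return True
= True


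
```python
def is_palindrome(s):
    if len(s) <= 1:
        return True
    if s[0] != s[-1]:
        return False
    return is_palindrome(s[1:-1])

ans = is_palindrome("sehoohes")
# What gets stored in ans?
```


is_palindrome("sehoohes")
"sehoohes": s[0]='s' == s[-1]='s' -> is_palindrome("ehoohe")
"ehoohe": s[0]='e' == s[-1]='e' -> is_palindrome("hooh")
"hooh": s[0]='h' == s[-1]='h' -> is_palindrome("oo")
"oo": s[0]='o' == s[-1]='o' -> is_palindrome("")
"": len <= 1 -> True
= True


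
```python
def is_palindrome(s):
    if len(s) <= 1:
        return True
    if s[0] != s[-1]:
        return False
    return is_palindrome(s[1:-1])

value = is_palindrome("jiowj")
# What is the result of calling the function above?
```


is_palindrome("jiowj")
"jiowj": s[0]='j' == s[-1]='j' -> is_palindrome("iow")
"iow": s[0]='i' != s[-1]='w' -> False
= False


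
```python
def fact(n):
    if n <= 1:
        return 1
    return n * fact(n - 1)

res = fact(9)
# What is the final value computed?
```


fact(9)
= 9 * fact(8)
= 9 * 8 * fact(7)
= 9 * 8 * 7 * fact(6)
= 9 * 8 * 7 * 6 * fact(5)
= 9 * 8 * 7 * 6 * 5 * fact(4)
= 9 * 8 * 7 * 6 * 5 * 4 * fact(3)
= 9 * 8 * 7 * 6 * 5 * 4 * 3 * fact(2)
= 9 * 8 * 7 * 6 * 5 * 4 * 3 * 2 * fact(1)
= 9 * 8 * 7 * 6 * 5 * 4 * 3 * 2 * 1
= 362880


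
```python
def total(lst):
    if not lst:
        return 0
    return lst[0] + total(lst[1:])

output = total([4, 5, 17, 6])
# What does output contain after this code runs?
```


total([4, 5, 17, 6])
= 4 + total([5, 17, 6])
= 4 + 5 + total([17, 6])
= 4 + 5 + 17 + total([6])
= 4 + 5 + 17 + 6 + total([])
= 4 + 5 + 17 + 6 + 0
= 32


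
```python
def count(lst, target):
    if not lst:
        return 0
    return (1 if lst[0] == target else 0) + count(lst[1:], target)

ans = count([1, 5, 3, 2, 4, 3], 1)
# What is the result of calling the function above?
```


count([1, 5, 3, 2, 4, 3], 1)
lst[0]=1 == 1: 1 + count([5, 3, 2, 4, 3], 1)
lst[0]=5 != 1: 0 + count([3, 2, 4, 3], 1)
lst[0]=3 != 1: 0 + count([2, 4, 3], 1)
lst[0]=2 != 1: 0 + count([4, 3], 1)
lst[0]=4 != 1: 0 + count([3], 1)
lst[0]=3 != 1: 0 + count([], 1)
= 1


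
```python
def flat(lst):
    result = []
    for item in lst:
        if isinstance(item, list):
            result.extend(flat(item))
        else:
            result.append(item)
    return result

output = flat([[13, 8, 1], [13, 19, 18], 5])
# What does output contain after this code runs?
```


flat([[13, 8, 1], [13, 19, 18], 5])
Processing each element:
  [13, 8, 1] is a list -> flat recursively -> [13, 8, 1]
  [13, 19, 18] is a list -> flat recursively -> [13, 19, 18]
  5 is not a list -> append 5
= [13, 8, 1, 13, 19, 18, 5]


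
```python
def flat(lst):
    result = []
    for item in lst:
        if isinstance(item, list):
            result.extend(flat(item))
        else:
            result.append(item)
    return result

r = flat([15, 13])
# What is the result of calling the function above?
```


flat([15, 13])
Processing each element:
  15 is not a list -> append 15
  13 is not a list -> append 13
= [15, 13]


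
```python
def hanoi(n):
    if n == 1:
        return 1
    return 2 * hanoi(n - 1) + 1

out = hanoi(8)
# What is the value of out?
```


hanoi(8)
= 2 * hanoi(7) + 1
= 2 * (2 * hanoi(6) + 1) + 1
= 2 * (2 * (2 * hanoi(5) + 1) + 1) + 1
= 2 * (2 * (2 * (2 * hanoi(4) + 1) + 1) + 1) + 1
= 2 * (2 * (2 * (2 * (2 * hanoi(3) + 1) + 1) + 1) + 1) + 1
= 2 * (2 * (2 * (2 * (2 * (2 * hanoi(2) + 1) + 1) + 1) + 1) + 1) + 1
= 2 * (2 * (2 * (2 * (2 * (2 * (2 * hanoi(1) + 1) + 1) + 1) + 1) + 1) + 1) + 1
Now compute bottom-up:
hanoi(1) = 1
hanoi(2) = 2 * 1 + 1 = 3
hanoi(3) = 2 * 3 + 1 = 7
hanoi(4) = 2 * 7 + 1 = 15
hanoi(5) = 2 * 15 + 1 = 31
hanoi(6) = 2 * 31 + 1 = 63
hanoi(7) = 2 * 63 + 1 = 127
hanoi(8) = 2 * 127 + 1 = 255
= 255


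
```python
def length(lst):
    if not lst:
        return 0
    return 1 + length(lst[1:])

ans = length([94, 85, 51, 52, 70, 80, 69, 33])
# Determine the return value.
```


length([94, 85, 51, 52, 70, 80, 69, 33])
= 1 + length([85, 51, 52, 70, 80, 69, 33])
= 1 + 1 + length([51, 52, 70, 80, 69, 33])
= 1 + 1 + 1 + length([52, 70, 80, 69, 33])
= 1 + 1 + 1 + 1 + length([70, 80, 69, 33])
= 1 + 1 + 1 + 1 + 1 + length([80, 69, 33])
= 1 + 1 + 1 + 1 + 1 + 1 + length([69, 33])
= 1 + 1 + 1 + 1 + 1 + 1 + 1 + length([33])
= 1 + 1 + 1 + 1 + 1 + 1 + 1 + 1 + length([])
= 1 + 1 + 1 + 1 + 1 + 1 + 1 + 1 + 0
= 8


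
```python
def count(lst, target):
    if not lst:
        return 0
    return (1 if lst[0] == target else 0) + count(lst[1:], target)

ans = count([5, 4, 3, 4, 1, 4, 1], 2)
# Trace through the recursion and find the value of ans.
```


count([5, 4, 3, 4, 1, 4, 1], 2)
lst[0]=5 != 2: 0 + count([4, 3, 4, 1, 4, 1], 2)
lst[0]=4 != 2: 0 + count([3, 4, 1, 4, 1], 2)
lst[0]=3 != 2: 0 + count([4, 1, 4, 1], 2)
lst[0]=4 != 2: 0 + count([1, 4, 1], 2)
lst[0]=1 != 2: 0 + count([4, 1], 2)
lst[0]=4 != 2: 0 + count([1], 2)
lst[0]=1 != 2: 0 + count([], 2)
= 0


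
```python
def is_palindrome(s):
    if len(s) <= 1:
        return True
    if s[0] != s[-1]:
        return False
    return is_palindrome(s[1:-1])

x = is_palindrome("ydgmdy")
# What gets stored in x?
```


is_palindrome("ydgmdy")
"ydgmdy": s[0]='y' == s[-1]='y' -> is_palindrome("dgmd")
"dgmd": s[0]='d' == s[-1]='d' -> is_palindrome("gm")
"gm": s[0]='g' != s[-1]='m' -> False
= False


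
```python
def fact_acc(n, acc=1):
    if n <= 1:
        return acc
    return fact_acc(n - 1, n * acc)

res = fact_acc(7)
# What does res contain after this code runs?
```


fact_acc(7, 1)
= fact_acc(6, 7 * 1) = fact_acc(6, 7)
= fact_acc(5, 6 * 7) = fact_acc(5, 42)
= fact_acc(4, 5 * 42) = fact_acc(4, 210)
= fact_acc(3, 4 * 210) = fact_acc(3, 840)
= fact_acc(2, 3 * 840) = fact_acc(2, 2520)
= fact_acc(1, 2 * 2520) = fact_acc(1, 5040)
n <= 1, return acc = 5040


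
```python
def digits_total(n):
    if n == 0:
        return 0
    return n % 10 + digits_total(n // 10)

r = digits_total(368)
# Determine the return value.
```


digits_total(368)
= 8 + digits_total(36)
= 8 + 6 + digits_total(3)
= 8 + 6 + 3 + digits_total(0)
= 8 + 6 + 3 + 0
= 17


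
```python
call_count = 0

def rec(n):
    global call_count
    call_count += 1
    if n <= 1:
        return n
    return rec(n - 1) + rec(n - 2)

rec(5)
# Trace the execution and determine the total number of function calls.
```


rec(5) calls rec(4) and rec(3); each non-base call branches into two more.
Let C(k) = total number of calls made by rec(k), including the call to rec(k) itself.
Base cases: C(0) = 1, C(1) = 1
Recurrence: C(k) = 1 + C(k-1) + C(k-2)
  C(2) = 1 + C(1) + C(0) = 1 + 1 + 1 = 3
  C(3) = 1 + C(2) + C(1) = 1 + 3 + 1 = 5
  C(4) = 1 + C(3) + C(2) = 1 + 5 + 3 = 9
  C(5) = 1 + C(4) + C(3) = 1 + 9 + 5 = 15
Total calls = C(5) = 15


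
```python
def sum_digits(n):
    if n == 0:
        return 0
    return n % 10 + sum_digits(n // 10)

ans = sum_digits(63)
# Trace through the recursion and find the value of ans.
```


sum_digits(63)
= 3 + sum_digits(6)
= 3 + 6 + sum_digits(0)
= 3 + 6 + 0
= 9


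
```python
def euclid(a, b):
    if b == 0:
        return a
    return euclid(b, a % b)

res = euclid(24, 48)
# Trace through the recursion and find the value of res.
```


euclid(24, 48)
= euclid(48, 24 % 48) = euclid(48, 24)
= euclid(24, 48 % 24) = euclid(24, 0)
b == 0, return a = 24


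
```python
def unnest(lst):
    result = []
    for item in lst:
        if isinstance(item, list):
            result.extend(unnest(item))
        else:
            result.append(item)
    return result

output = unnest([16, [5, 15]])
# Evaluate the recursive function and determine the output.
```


unnest([16, [5, 15]])
Processing each element:
  16 is not a list -> append 16
  [5, 15] is a list -> unnest recursively -> [5, 15]
= [16, 5, 15]


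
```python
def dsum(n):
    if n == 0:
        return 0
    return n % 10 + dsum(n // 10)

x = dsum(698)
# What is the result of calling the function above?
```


dsum(698)
= 8 + dsum(69)
= 8 + 9 + dsum(6)
= 8 + 9 + 6 + dsum(0)
= 8 + 9 + 6 + 0
= 23


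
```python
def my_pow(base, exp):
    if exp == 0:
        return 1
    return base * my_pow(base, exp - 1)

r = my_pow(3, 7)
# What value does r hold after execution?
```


my_pow(3, 7)
= 3 * my_pow(3, 6)
= 3 * 3 * my_pow(3, 5)
= 3 * 3 * 3 * my_pow(3, 4)
= 3 * 3 * 3 * 3 * my_pow(3, 3)
= 3 * 3 * 3 * 3 * 3 * my_pow(3, 2)
= 3 * 3 * 3 * 3 * 3 * 3 * my_pow(3, 1)
= 3 * 3 * 3 * 3 * 3 * 3 * 3 * my_pow(3, 0)
= 3 * 3 * 3 * 3 * 3 * 3 * 3 * 1
= 2187


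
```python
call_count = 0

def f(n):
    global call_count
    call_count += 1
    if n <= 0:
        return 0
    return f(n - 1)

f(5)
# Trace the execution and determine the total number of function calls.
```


f(5) calls f(4) calls ... calls f(0)
Total calls: 5 + 1 (for base case) = 6


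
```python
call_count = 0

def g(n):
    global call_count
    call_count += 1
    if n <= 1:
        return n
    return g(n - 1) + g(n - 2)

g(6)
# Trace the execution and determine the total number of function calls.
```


g(6) calls g(5) and g(4); each non-base call branches into two more.
Let C(k) = total number of calls made by g(k), including the call to g(k) itself.
Base cases: C(0) = 1, C(1) = 1
Recurrence: C(k) = 1 + C(k-1) + C(k-2)
  C(2) = 1 + C(1) + C(0) = 1 + 1 + 1 = 3
  C(3) = 1 + C(2) + C(1) = 1 + 3 + 1 = 5
  C(4) = 1 + C(3) + C(2) = 1 + 5 + 3 = 9
  C(5) = 1 + C(4) + C(3) = 1 + 9 + 5 = 15
  C(6) = 1 + C(5) + C(4) = 1 + 15 + 9 = 25
Total calls = C(6) = 25


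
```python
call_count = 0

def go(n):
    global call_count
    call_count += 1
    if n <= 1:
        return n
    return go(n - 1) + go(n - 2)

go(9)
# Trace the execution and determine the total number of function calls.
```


go(9) calls go(8) and go(7); each non-base call branches into two more.
Let C(k) = total number of calls made by go(k), including the call to go(k) itself.
Base cases: C(0) = 1, C(1) = 1
Recurrence: C(k) = 1 + C(k-1) + C(k-2)
  C(2) = 1 + C(1) + C(0) = 1 + 1 + 1 = 3
  C(3) = 1 + C(2) + C(1) = 1 + 3 + 1 = 5
  C(4) = 1 + C(3) + C(2) = 1 + 5 + 3 = 9
  C(5) = 1 + C(4) + C(3) = 1 + 9 + 5 = 15
  C(6) = 1 + C(5) + C(4) = 1 + 15 + 9 = 25
  C(7) = 1 + C(6) + C(5) = 1 + 25 + 15 = 41
  C(8) = 1 + C(7) + C(6) = 1 + 41 + 25 = 67
  C(9) = 1 + C(8) + C(7) = 1 + 67 + 41 = 109
Total calls = C(9) = 109


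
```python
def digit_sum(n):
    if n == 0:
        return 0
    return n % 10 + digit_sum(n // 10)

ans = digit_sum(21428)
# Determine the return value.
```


digit_sum(21428)
= 8 + digit_sum(2142)
= 8 + 2 + digit_sum(214)
= 8 + 2 + 4 + digit_sum(21)
= 8 + 2 + 4 + 1 + digit_sum(2)
= 8 + 2 + 4 + 1 + 2 + digit_sum(0)
= 8 + 2 + 4 + 1 + 2 + 0
= 17


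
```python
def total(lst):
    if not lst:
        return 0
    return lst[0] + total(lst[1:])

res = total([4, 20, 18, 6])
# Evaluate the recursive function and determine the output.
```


total([4, 20, 18, 6])
= 4 + total([20, 18, 6])
= 4 + 20 + total([18, 6])
= 4 + 20 + 18 + total([6])
= 4 + 20 + 18 + 6 + total([])
= 4 + 20 + 18 + 6 + 0
= 48


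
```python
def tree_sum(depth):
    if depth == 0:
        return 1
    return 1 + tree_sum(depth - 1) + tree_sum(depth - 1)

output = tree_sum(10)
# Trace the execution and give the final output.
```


tree_sum(10)
= 1 + tree_sum(9) + tree_sum(9)
= 1 + 2 * tree_sum(9)
tree_sum(k) = 2^(k+1) - 1
tree_sum(0) = 1
tree_sum(1) = 3
tree_sum(2) = 7
tree_sum(3) = 15
tree_sum(4) = 31
tree_sum(10) = 2^11 - 1 = 2047


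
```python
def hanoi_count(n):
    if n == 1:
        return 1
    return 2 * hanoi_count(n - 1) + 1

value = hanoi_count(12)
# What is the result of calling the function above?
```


hanoi_count(12)
= 2 * hanoi_count(11) + 1
= 2 * (2 * hanoi_count(10) + 1) + 1
= 2 * (2 * (2 * hanoi_count(9) + 1) + 1) + 1
= 2 * (2 * (2 * (2 * hanoi_count(8) + 1) + 1) + 1) + 1
= 2 * (2 * (2 * (2 * (2 * hanoi_count(7) + 1) + 1) + 1) + 1) + 1
= 2 * (2 * (2 * (2 * (2 * (2 * hanoi_count(6) + 1) + 1) + 1) + 1) + 1) + 1
= 2 * (2 * (2 * (2 * (2 * (2 * (2 * hanoi_count(5) + 1) + 1) + 1) + 1) + 1) + 1) + 1
= 2 * (2 * (2 * (2 * (2 * (2 * (2 * (2 * hanoi_count(4) + 1) + 1) + 1) + 1) + 1) + 1) + 1) + 1
= 2 * (2 * (2 * (2 * (2 * (2 * (2 * (2 * (2 * hanoi_count(3) + 1) + 1) + 1) + 1) + 1) + 1) + 1) + 1) + 1
= 2 * (2 * (2 * (2 * (2 * (2 * (2 * (2 * (2 * (2 * hanoi_count(2) + 1) + 1) + 1) + 1) + 1) + 1) + 1) + 1) + 1) + 1
= 2 * (2 * (2 * (2 * (2 * (2 * (2 * (2 * (2 * (2 * (2 * hanoi_count(1) + 1) + 1) + 1) + 1) + 1) + 1) + 1) + 1) + 1) + 1) + 1
Now compute bottom-up:
hanoi_count(1) = 1
hanoi_count(2) = 2 * 1 + 1 = 3
hanoi_count(3) = 2 * 3 + 1 = 7
hanoi_count(4) = 2 * 7 + 1 = 15
hanoi_count(5) = 2 * 15 + 1 = 31
hanoi_count(6) = 2 * 31 + 1 = 63
hanoi_count(7) = 2 * 63 + 1 = 127
hanoi_count(8) = 2 * 127 + 1 = 255
hanoi_count(9) = 2 * 255 + 1 = 511
hanoi_count(10) = 2 * 511 + 1 = 1023
hanoi_count(11) = 2 * 1023 + 1 = 2047
hanoi_count(12) = 2 * 2047 + 1 = 4095
= 4095


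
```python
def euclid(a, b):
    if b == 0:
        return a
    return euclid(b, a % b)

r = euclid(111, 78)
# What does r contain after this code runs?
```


euclid(111, 78)
= euclid(78, 111 % 78) = euclid(78, 33)
= euclid(33, 78 % 33) = euclid(33, 12)
= euclid(12, 33 % 12) = euclid(12, 9)
= euclid(9, 12 % 9) = euclid(9, 3)
= euclid(3, 9 % 3) = euclid(3, 0)
b == 0, return a = 3


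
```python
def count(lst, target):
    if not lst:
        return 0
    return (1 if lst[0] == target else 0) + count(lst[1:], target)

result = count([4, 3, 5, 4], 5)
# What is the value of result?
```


count([4, 3, 5, 4], 5)
lst[0]=4 != 5: 0 + count([3, 5, 4], 5)
lst[0]=3 != 5: 0 + count([5, 4], 5)
lst[0]=5 == 5: 1 + count([4], 5)
lst[0]=4 != 5: 0 + count([], 5)
= 1


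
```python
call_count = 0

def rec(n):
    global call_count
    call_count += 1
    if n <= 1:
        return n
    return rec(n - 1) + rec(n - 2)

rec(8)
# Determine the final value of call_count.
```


rec(8) calls rec(7) and rec(6); each non-base call branches into two more.
Let C(k) = total number of calls made by rec(k), including the call to rec(k) itself.
Base cases: C(0) = 1, C(1) = 1
Recurrence: C(k) = 1 + C(k-1) + C(k-2)
  C(2) = 1 + C(1) + C(0) = 1 + 1 + 1 = 3
  C(3) = 1 + C(2) + C(1) = 1 + 3 + 1 = 5
  C(4) = 1 + C(3) + C(2) = 1 + 5 + 3 = 9
  C(5) = 1 + C(4) + C(3) = 1 + 9 + 5 = 15
  C(6) = 1 + C(5) + C(4) = 1 + 15 + 9 = 25
  C(7) = 1 + C(6) + C(5) = 1 + 25 + 15 = 41
  C(8) = 1 + C(7) + C(6) = 1 + 41 + 25 = 67
Total calls = C(8) = 67


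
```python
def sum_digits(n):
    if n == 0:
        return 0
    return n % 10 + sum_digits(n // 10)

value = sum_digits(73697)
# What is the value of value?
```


sum_digits(73697)
= 7 + sum_digits(7369)
= 7 + 9 + sum_digits(736)
= 7 + 9 + 6 + sum_digits(73)
= 7 + 9 + 6 + 3 + sum_digits(7)
= 7 + 9 + 6 + 3 + 7 + sum_digits(0)
= 7 + 9 + 6 + 3 + 7 + 0
= 32


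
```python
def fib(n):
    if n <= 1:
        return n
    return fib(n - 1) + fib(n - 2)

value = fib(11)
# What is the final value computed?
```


fib(11)
= fib(10) + fib(9)
= (fib(9) + fib(8)) + fib(9)
Computing bottom-up: fib(0)=0, fib(1)=1, fib(2)=1, fib(3)=2, fib(4)=3, fib(5)=5, fib(6)=8, fib(7)=13, fib(8)=21, fib(9)=34, fib(10)=55, fib(11)=89
= 89


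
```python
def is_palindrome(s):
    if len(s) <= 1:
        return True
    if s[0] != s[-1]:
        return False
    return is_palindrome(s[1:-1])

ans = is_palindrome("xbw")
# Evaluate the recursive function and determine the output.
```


is_palindrome("xbw")
"xbw": s[0]='x' != s[-1]='w' -> False
= False


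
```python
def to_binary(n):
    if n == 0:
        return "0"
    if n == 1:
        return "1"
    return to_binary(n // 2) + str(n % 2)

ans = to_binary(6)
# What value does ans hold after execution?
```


to_binary(6)
= to_binary(3) + "0"
= to_binary(1) + "1" + "0"
= "1" + "1" + "0"
= "110"


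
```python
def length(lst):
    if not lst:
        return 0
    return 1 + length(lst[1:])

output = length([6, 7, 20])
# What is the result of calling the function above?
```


length([6, 7, 20])
= 1 + length([7, 20])
= 1 + 1 + length([20])
= 1 + 1 + 1 + length([])
= 1 + 1 + 1 + 0
= 3


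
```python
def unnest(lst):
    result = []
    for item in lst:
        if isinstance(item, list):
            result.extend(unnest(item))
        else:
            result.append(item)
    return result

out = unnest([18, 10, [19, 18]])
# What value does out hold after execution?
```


unnest([18, 10, [19, 18]])
Processing each element:
  18 is not a list -> append 18
  10 is not a list -> append 10
  [19, 18] is a list -> unnest recursively -> [19, 18]
= [18, 10, 19, 18]


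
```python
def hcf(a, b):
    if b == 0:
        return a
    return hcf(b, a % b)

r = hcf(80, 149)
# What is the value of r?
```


hcf(80, 149)
= hcf(149, 80 % 149) = hcf(149, 80)
= hcf(80, 149 % 80) = hcf(80, 69)
= hcf(69, 80 % 69) = hcf(69, 11)
= hcf(11, 69 % 11) = hcf(11, 3)
= hcf(3, 11 % 3) = hcf(3, 2)
= hcf(2, 3 % 2) = hcf(2, 1)
= hcf(1, 2 % 1) = hcf(1, 0)
b == 0, return a = 1


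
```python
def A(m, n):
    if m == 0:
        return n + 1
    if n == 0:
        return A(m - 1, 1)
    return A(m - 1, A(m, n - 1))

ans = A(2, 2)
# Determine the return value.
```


A(2, 2)
= A(1, A(2, 1))
First compute A(2, 1) = 5
= A(1, 5)
= 7


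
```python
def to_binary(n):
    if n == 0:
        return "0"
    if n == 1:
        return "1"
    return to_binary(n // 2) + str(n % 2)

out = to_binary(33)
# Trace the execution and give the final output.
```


to_binary(33)
= to_binary(16) + "1"
= to_binary(8) + "0" + "1"
= to_binary(4) + "0" + "0" + "1"
= to_binary(2) + "0" + "0" + "0" + "1"
= to_binary(1) + "0" + "0" + "0" + "0" + "1"
= "1" + "0" + "0" + "0" + "0" + "1"
= "100001"


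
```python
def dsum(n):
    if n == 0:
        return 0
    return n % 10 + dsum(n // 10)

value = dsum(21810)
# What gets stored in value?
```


dsum(21810)
= 0 + dsum(2181)
= 0 + 1 + dsum(218)
= 0 + 1 + 8 + dsum(21)
= 0 + 1 + 8 + 1 + dsum(2)
= 0 + 1 + 8 + 1 + 2 + dsum(0)
= 0 + 1 + 8 + 1 + 2 + 0
= 12


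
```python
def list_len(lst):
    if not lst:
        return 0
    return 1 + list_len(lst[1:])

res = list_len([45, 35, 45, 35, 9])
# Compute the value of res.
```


list_len([45, 35, 45, 35, 9])
= 1 + list_len([35, 45, 35, 9])
= 1 + 1 + list_len([45, 35, 9])
= 1 + 1 + 1 + list_len([35, 9])
= 1 + 1 + 1 + 1 + list_len([9])
= 1 + 1 + 1 + 1 + 1 + list_len([])
= 1 + 1 + 1 + 1 + 1 + 0
= 5


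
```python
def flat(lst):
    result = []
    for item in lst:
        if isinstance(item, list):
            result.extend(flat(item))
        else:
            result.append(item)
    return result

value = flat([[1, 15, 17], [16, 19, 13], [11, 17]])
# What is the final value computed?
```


flat([[1, 15, 17], [16, 19, 13], [11, 17]])
Processing each element:
  [1, 15, 17] is a list -> flat recursively -> [1, 15, 17]
  [16, 19, 13] is a list -> flat recursively -> [16, 19, 13]
  [11, 17] is a list -> flat recursively -> [11, 17]
= [1, 15, 17, 16, 19, 13, 11, 17]


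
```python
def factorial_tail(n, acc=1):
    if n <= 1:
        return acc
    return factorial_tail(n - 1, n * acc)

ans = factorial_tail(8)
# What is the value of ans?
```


factorial_tail(8, 1)
= factorial_tail(7, 8 * 1) = factorial_tail(7, 8)
= factorial_tail(6, 7 * 8) = factorial_tail(6, 56)
= factorial_tail(5, 6 * 56) = factorial_tail(5, 336)
= factorial_tail(4, 5 * 336) = factorial_tail(4, 1680)
= factorial_tail(3, 4 * 1680) = factorial_tail(3, 6720)
= factorial_tail(2, 3 * 6720) = factorial_tail(2, 20160)
= factorial_tail(1, 2 * 20160) = factorial_tail(1, 40320)
n <= 1, return acc = 40320


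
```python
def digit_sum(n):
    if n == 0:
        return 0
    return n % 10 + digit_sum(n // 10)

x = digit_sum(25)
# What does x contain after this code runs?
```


digit_sum(25)
= 5 + digit_sum(2)
= 5 + 2 + digit_sum(0)
= 5 + 2 + 0
= 7


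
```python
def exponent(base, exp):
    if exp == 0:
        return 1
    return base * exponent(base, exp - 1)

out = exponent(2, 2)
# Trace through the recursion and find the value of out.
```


exponent(2, 2)
= 2 * exponent(2, 1)
= 2 * 2 * exponent(2, 0)
= 2 * 2 * 1
= 4


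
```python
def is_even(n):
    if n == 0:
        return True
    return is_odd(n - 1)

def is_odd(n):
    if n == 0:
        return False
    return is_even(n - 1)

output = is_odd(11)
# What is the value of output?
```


is_odd(11)
= is_even(10)
= is_odd(9)
= is_even(8)
= is_odd(7)
= is_even(6)
= is_odd(5)
= is_even(4)
= is_odd(3)
= is_even(2)
= is_odd(1)
= is_even(0)
n == 0: return True
= True


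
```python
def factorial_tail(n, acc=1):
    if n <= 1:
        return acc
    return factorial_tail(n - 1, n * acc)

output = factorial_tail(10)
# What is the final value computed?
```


factorial_tail(10, 1)
= factorial_tail(9, 10 * 1) = factorial_tail(9, 10)
= factorial_tail(8, 9 * 10) = factorial_tail(8, 90)
= factorial_tail(7, 8 * 90) = factorial_tail(7, 720)
= factorial_tail(6, 7 * 720) = factorial_tail(6, 5040)
= factorial_tail(5, 6 * 5040) = factorial_tail(5, 30240)
= factorial_tail(4, 5 * 30240) = factorial_tail(4, 151200)
= factorial_tail(3, 4 * 151200) = factorial_tail(3, 604800)
= factorial_tail(2, 3 * 604800) = factorial_tail(2, 1814400)
= factorial_tail(1, 2 * 1814400) = factorial_tail(1, 3628800)
n <= 1, return acc = 3628800


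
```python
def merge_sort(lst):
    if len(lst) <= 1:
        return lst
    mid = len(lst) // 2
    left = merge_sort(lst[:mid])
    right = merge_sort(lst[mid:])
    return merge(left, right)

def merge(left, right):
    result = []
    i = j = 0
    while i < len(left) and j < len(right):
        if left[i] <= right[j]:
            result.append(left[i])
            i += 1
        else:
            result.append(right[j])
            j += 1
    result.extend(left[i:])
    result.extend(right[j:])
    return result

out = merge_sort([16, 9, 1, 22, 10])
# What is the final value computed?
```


merge_sort([16, 9, 1, 22, 10])
Split into [16, 9] and [1, 22, 10]
Left sorted: [9, 16]
Right sorted: [1, 10, 22]
Merge [9, 16] and [1, 10, 22]
= [1, 9, 10, 16, 22]


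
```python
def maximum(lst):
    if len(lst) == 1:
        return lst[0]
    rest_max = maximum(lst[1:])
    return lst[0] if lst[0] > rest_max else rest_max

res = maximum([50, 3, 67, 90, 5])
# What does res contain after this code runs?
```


maximum([50, 3, 67, 90, 5])
= compare 50 with maximum([3, 67, 90, 5])
= compare 3 with maximum([67, 90, 5])
= compare 67 with maximum([90, 5])
= compare 90 with maximum([5])
Base: maximum([5]) = 5
compare 90 with 5: max = 90
compare 67 with 90: max = 90
compare 3 with 90: max = 90
compare 50 with 90: max = 90
= 90


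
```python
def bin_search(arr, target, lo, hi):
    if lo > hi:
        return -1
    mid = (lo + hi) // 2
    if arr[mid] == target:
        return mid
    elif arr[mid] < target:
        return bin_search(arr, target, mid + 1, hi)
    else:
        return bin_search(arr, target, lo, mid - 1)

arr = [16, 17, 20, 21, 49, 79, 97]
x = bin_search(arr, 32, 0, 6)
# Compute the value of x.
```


bin_search(arr, 32, 0, 6)
lo=0, hi=6, mid=3, arr[mid]=21
21 < 32, search right half
lo=4, hi=6, mid=5, arr[mid]=79
79 > 32, search left half
lo=4, hi=4, mid=4, arr[mid]=49
49 > 32, search left half
lo > hi, target not found, return -1
= -1


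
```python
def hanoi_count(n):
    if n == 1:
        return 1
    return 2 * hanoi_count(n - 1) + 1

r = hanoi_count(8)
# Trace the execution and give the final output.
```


hanoi_count(8)
= 2 * hanoi_count(7) + 1
= 2 * (2 * hanoi_count(6) + 1) + 1
= 2 * (2 * (2 * hanoi_count(5) + 1) + 1) + 1
= 2 * (2 * (2 * (2 * hanoi_count(4) + 1) + 1) + 1) + 1
= 2 * (2 * (2 * (2 * (2 * hanoi_count(3) + 1) + 1) + 1) + 1) + 1
= 2 * (2 * (2 * (2 * (2 * (2 * hanoi_count(2) + 1) + 1) + 1) + 1) + 1) + 1
= 2 * (2 * (2 * (2 * (2 * (2 * (2 * hanoi_count(1) + 1) + 1) + 1) + 1) + 1) + 1) + 1
Now compute bottom-up:
hanoi_count(1) = 1
hanoi_count(2) = 2 * 1 + 1 = 3
hanoi_count(3) = 2 * 3 + 1 = 7
hanoi_count(4) = 2 * 7 + 1 = 15
hanoi_count(5) = 2 * 15 + 1 = 31
hanoi_count(6) = 2 * 31 + 1 = 63
hanoi_count(7) = 2 * 63 + 1 = 127
hanoi_count(8) = 2 * 127 + 1 = 255
= 255


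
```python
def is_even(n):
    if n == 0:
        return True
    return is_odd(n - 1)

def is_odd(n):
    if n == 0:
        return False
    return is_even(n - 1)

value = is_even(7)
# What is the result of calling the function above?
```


is_even(7)
= is_odd(6)
= is_even(5)
= is_odd(4)
= is_even(3)
= is_odd(2)
= is_even(1)
= is_odd(0)
n == 0: return False
= False


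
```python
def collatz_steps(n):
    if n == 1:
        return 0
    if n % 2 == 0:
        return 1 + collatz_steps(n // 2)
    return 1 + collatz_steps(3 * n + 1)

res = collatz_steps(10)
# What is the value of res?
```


collatz_steps(10)
10 is even -> collatz_steps(5)
5 is odd -> 3*5+1 = 16 -> collatz_steps(16)
16 is even -> collatz_steps(8)
8 is even -> collatz_steps(4)
4 is even -> collatz_steps(2)
2 is even -> collatz_steps(1)
Reached 1 after 6 steps
= 6


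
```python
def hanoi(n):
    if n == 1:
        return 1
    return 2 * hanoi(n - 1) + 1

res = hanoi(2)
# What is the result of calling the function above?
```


hanoi(2)
= 2 * hanoi(1) + 1
Now compute bottom-up:
hanoi(1) = 1
hanoi(2) = 2 * 1 + 1 = 3
= 3


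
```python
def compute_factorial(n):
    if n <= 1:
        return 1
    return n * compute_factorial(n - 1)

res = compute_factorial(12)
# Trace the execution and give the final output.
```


compute_factorial(12)
= 12 * compute_factorial(11)
= 12 * 11 * compute_factorial(10)
= 12 * 11 * 10 * compute_factorial(9)
= 12 * 11 * 10 * 9 * compute_factorial(8)
= 12 * 11 * 10 * 9 * 8 * compute_factorial(7)
= 12 * 11 * 10 * 9 * 8 * 7 * compute_factorial(6)
= 12 * 11 * 10 * 9 * 8 * 7 * 6 * compute_factorial(5)
= 12 * 11 * 10 * 9 * 8 * 7 * 6 * 5 * compute_factorial(4)
= 12 * 11 * 10 * 9 * 8 * 7 * 6 * 5 * 4 * compute_factorial(3)
= 12 * 11 * 10 * 9 * 8 * 7 * 6 * 5 * 4 * 3 * compute_factorial(2)
= 12 * 11 * 10 * 9 * 8 * 7 * 6 * 5 * 4 * 3 * 2 * compute_factorial(1)
= 12 * 11 * 10 * 9 * 8 * 7 * 6 * 5 * 4 * 3 * 2 * 1
= 479001600


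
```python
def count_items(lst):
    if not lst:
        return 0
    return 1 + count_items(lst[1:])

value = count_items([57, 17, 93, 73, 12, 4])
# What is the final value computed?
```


count_items([57, 17, 93, 73, 12, 4])
= 1 + count_items([17, 93, 73, 12, 4])
= 1 + 1 + count_items([93, 73, 12, 4])
= 1 + 1 + 1 + count_items([73, 12, 4])
= 1 + 1 + 1 + 1 + count_items([12, 4])
= 1 + 1 + 1 + 1 + 1 + count_items([4])
= 1 + 1 + 1 + 1 + 1 + 1 + count_items([])
= 1 + 1 + 1 + 1 + 1 + 1 + 0
= 6


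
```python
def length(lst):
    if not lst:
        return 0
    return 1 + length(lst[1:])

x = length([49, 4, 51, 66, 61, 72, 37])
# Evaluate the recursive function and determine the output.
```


length([49, 4, 51, 66, 61, 72, 37])
= 1 + length([4, 51, 66, 61, 72, 37])
= 1 + 1 + length([51, 66, 61, 72, 37])
= 1 + 1 + 1 + length([66, 61, 72, 37])
= 1 + 1 + 1 + 1 + length([61, 72, 37])
= 1 + 1 + 1 + 1 + 1 + length([72, 37])
= 1 + 1 + 1 + 1 + 1 + 1 + length([37])
= 1 + 1 + 1 + 1 + 1 + 1 + 1 + length([])
= 1 + 1 + 1 + 1 + 1 + 1 + 1 + 0
= 7


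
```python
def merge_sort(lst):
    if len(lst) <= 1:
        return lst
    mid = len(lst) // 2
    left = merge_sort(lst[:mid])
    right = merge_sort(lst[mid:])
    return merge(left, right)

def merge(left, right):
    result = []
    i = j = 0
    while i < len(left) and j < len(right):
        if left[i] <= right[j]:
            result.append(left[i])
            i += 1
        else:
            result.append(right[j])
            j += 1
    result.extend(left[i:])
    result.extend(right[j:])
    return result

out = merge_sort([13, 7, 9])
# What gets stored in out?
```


merge_sort([13, 7, 9])
Split into [13] and [7, 9]
Left sorted: [13]
Right sorted: [7, 9]
Merge [13] and [7, 9]
= [7, 9, 13]


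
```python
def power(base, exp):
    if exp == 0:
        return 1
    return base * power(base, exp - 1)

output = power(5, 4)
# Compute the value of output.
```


power(5, 4)
= 5 * power(5, 3)
= 5 * 5 * power(5, 2)
= 5 * 5 * 5 * power(5, 1)
= 5 * 5 * 5 * 5 * power(5, 0)
= 5 * 5 * 5 * 5 * 1
= 625


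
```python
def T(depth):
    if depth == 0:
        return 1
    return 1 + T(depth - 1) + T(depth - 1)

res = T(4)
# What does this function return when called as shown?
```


T(4)
= 1 + T(3) + T(3)
= 1 + 2 * T(3)
T(k) = 2^(k+1) - 1
T(0) = 1
T(1) = 3
T(2) = 7
T(3) = 15
T(4) = 31
T(4) = 2^5 - 1 = 31


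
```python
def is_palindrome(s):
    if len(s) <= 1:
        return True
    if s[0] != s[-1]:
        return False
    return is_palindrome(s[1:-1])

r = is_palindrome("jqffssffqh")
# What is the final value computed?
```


is_palindrome("jqffssffqh")
"jqffssffqh": s[0]='j' != s[-1]='h' -> False
= False


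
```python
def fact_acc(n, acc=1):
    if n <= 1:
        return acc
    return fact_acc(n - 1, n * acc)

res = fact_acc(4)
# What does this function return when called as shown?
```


fact_acc(4, 1)
= fact_acc(3, 4 * 1) = fact_acc(3, 4)
= fact_acc(2, 3 * 4) = fact_acc(2, 12)
= fact_acc(1, 2 * 12) = fact_acc(1, 24)
n <= 1, return acc = 24


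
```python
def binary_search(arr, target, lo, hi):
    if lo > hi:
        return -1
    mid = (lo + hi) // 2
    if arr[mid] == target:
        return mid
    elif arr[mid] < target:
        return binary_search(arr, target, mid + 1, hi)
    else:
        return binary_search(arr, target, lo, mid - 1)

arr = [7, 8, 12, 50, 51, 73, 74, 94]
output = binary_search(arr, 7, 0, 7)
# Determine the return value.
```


binary_search(arr, 7, 0, 7)
lo=0, hi=7, mid=3, arr[mid]=50
50 > 7, search left half
lo=0, hi=2, mid=1, arr[mid]=8
8 > 7, search left half
lo=0, hi=0, mid=0, arr[mid]=7
arr[0] == 7, found at index 0
= 0


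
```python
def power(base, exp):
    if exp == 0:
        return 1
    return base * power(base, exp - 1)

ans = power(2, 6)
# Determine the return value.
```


power(2, 6)
= 2 * power(2, 5)
= 2 * 2 * power(2, 4)
= 2 * 2 * 2 * power(2, 3)
= 2 * 2 * 2 * 2 * power(2, 2)
= 2 * 2 * 2 * 2 * 2 * power(2, 1)
= 2 * 2 * 2 * 2 * 2 * 2 * power(2, 0)
= 2 * 2 * 2 * 2 * 2 * 2 * 1
= 64


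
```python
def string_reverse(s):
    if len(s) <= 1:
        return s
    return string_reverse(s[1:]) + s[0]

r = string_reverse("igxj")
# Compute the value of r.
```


string_reverse("igxj")
= string_reverse("gxj") + "i"
= string_reverse("xj") + "g" + "i"
= string_reverse("j") + "x" + "g" + "i"
= "j" + "x" + "g" + "i"
= "jxgi"


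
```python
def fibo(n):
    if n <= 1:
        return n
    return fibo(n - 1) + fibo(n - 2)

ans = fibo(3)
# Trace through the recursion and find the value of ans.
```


fibo(3)
= fibo(2) + fibo(1)
Computing bottom-up: fibo(0)=0, fibo(1)=1, fibo(2)=1, fibo(3)=2
= 2


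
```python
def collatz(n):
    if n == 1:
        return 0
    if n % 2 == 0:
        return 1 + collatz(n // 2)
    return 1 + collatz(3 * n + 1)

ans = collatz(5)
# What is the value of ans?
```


collatz(5)
5 is odd -> 3*5+1 = 16 -> collatz(16)
16 is even -> collatz(8)
8 is even -> collatz(4)
4 is even -> collatz(2)
2 is even -> collatz(1)
Reached 1 after 5 steps
= 5


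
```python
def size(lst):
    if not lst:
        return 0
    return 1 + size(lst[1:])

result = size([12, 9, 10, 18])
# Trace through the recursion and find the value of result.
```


size([12, 9, 10, 18])
= 1 + size([9, 10, 18])
= 1 + 1 + size([10, 18])
= 1 + 1 + 1 + size([18])
= 1 + 1 + 1 + 1 + size([])
= 1 + 1 + 1 + 1 + 0
= 4


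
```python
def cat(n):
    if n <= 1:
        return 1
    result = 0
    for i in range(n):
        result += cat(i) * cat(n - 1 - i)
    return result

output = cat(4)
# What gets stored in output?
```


cat(4)
= sum of cat(i) * cat(4-1-i) for i in 0..3
First compute sub-values bottom-up:
  cat(0) = 1, cat(1) = 1
  cat(2) = 1*1 + 1*1 = 2
  cat(3) = 1*2 + 1*1 + 2*1 = 5
Now cat(4):
  cat(0)*cat(3) = 1*5 = 5
  cat(1)*cat(2) = 1*2 = 2
  cat(2)*cat(1) = 2*1 = 2
  cat(3)*cat(0) = 5*1 = 5
= 5 + 2 + 2 + 5
= 14


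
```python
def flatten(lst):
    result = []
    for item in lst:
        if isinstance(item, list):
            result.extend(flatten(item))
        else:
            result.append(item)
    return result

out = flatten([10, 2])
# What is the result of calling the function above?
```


flatten([10, 2])
Processing each element:
  10 is not a list -> append 10
  2 is not a list -> append 2
= [10, 2]


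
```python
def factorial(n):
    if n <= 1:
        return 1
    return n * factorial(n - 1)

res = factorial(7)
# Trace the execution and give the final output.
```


factorial(7)
= 7 * factorial(6)
= 7 * 6 * factorial(5)
= 7 * 6 * 5 * factorial(4)
= 7 * 6 * 5 * 4 * factorial(3)
= 7 * 6 * 5 * 4 * 3 * factorial(2)
= 7 * 6 * 5 * 4 * 3 * 2 * factorial(1)
= 7 * 6 * 5 * 4 * 3 * 2 * 1
= 5040


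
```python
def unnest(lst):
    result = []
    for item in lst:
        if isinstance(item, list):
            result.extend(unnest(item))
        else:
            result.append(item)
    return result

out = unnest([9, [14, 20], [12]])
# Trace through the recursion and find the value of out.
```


unnest([9, [14, 20], [12]])
Processing each element:
  9 is not a list -> append 9
  [14, 20] is a list -> unnest recursively -> [14, 20]
  [12] is a list -> unnest recursively -> [12]
= [9, 14, 20, 12]


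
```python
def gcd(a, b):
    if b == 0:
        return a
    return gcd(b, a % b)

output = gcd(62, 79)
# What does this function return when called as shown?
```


gcd(62, 79)
= gcd(79, 62 % 79) = gcd(79, 62)
= gcd(62, 79 % 62) = gcd(62, 17)
= gcd(17, 62 % 17) = gcd(17, 11)
= gcd(11, 17 % 11) = gcd(11, 6)
= gcd(6, 11 % 6) = gcd(6, 5)
= gcd(5, 6 % 5) = gcd(5, 1)
= gcd(1, 5 % 1) = gcd(1, 0)
b == 0, return a = 1


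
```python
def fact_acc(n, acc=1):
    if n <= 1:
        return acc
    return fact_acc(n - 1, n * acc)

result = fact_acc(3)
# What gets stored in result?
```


fact_acc(3, 1)
= fact_acc(2, 3 * 1) = fact_acc(2, 3)
= fact_acc(1, 2 * 3) = fact_acc(1, 6)
n <= 1, return acc = 6


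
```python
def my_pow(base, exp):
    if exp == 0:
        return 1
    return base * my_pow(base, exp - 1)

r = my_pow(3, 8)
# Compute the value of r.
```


my_pow(3, 8)
= 3 * my_pow(3, 7)
= 3 * 3 * my_pow(3, 6)
= 3 * 3 * 3 * my_pow(3, 5)
= 3 * 3 * 3 * 3 * my_pow(3, 4)
= 3 * 3 * 3 * 3 * 3 * my_pow(3, 3)
= 3 * 3 * 3 * 3 * 3 * 3 * my_pow(3, 2)
= 3 * 3 * 3 * 3 * 3 * 3 * 3 * my_pow(3, 1)
= 3 * 3 * 3 * 3 * 3 * 3 * 3 * 3 * my_pow(3, 0)
= 3 * 3 * 3 * 3 * 3 * 3 * 3 * 3 * 1
= 6561


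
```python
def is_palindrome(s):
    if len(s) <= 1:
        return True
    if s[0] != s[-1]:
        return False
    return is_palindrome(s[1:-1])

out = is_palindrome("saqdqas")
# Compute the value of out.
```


is_palindrome("saqdqas")
"saqdqas": s[0]='s' == s[-1]='s' -> is_palindrome("aqdqa")
"aqdqa": s[0]='a' == s[-1]='a' -> is_palindrome("qdq")
"qdq": s[0]='q' == s[-1]='q' -> is_palindrome("d")
"d": len <= 1 -> True
= True
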